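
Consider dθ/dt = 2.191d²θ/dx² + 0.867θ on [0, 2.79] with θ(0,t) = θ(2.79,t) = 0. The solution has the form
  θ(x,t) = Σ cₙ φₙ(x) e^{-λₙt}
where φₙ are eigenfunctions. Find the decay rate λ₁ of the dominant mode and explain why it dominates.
Eigenvalues: λₙ = 2.191n²π²/2.79² - 0.867.
First three modes:
  n=1: λ₁ = 2.191π²/2.79² - 0.867 ≈ 1.911
  n=2: λ₂ = 8.764π²/2.79² - 0.867 ≈ 10.245
  n=3: λ₃ = 19.719π²/2.79² - 0.867 ≈ 24.135
Since 2.191π²/2.79² ≈ 2.778 > 0.867, all λₙ > 0.
The n=1 mode decays slowest → dominates as t → ∞.
Asymptotic: θ ~ c₁ sin(πx/2.79) e^{-λ₁t} with decay rate λ₁ ≈ 1.911.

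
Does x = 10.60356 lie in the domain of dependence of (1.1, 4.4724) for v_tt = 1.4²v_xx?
No. The domain of dependence is [-5.16136, 7.36136], and 10.60356 is outside this interval.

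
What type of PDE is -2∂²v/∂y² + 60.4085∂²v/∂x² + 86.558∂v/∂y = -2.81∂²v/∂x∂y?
Rewriting in standard form: 60.4085∂²v/∂x² + 2.81∂²v/∂x∂y - 2∂²v/∂y² + 86.558∂v/∂y = 0. With A = 60.4085, B = 2.81, C = -2, the discriminant is 491.1641. This is a hyperbolic PDE.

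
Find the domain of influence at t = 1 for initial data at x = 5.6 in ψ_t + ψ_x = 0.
At x = 6.6. The characteristic carries data from (5.6, 0) to (6.6, 1).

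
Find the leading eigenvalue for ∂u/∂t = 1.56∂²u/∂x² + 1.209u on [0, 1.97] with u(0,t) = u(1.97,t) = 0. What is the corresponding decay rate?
Eigenvalues: λₙ = 1.56n²π²/1.97² - 1.209.
First three modes:
  n=1: λ₁ = 1.56π²/1.97² - 1.209 ≈ 2.758
  n=2: λ₂ = 6.24π²/1.97² - 1.209 ≈ 14.66
  n=3: λ₃ = 14.04π²/1.97² - 1.209 ≈ 34.496
Since 1.56π²/1.97² ≈ 3.967 > 1.209, all λₙ > 0.
The n=1 mode decays slowest → dominates as t → ∞.
Asymptotic: u ~ c₁ sin(πx/1.97) e^{-λ₁t} with decay rate λ₁ ≈ 2.758.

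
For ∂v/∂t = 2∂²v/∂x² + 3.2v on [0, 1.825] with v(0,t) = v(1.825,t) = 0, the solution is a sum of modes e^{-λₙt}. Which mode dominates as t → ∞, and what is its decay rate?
Eigenvalues: λₙ = 2n²π²/1.825² - 3.2.
First three modes:
  n=1: λ₁ = 2π²/1.825² - 3.2 ≈ 2.727
  n=2: λ₂ = 8π²/1.825² - 3.2 ≈ 20.506
  n=3: λ₃ = 18π²/1.825² - 3.2 ≈ 50.139
Since 2π²/1.825² ≈ 5.927 > 3.2, all λₙ > 0.
The n=1 mode decays slowest → dominates as t → ∞.
Asymptotic: v ~ c₁ sin(πx/1.825) e^{-λ₁t} with decay rate λ₁ ≈ 2.727.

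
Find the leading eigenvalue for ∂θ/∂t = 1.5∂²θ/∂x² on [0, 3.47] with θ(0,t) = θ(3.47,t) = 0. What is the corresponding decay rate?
Eigenvalues: λₙ = 1.5n²π²/3.47².
First three modes:
  n=1: λ₁ = 1.5π²/3.47² ≈ 1.23
  n=2: λ₂ = 6π²/3.47² ≈ 4.918 (4× faster decay)
  n=3: λ₃ = 13.5π²/3.47² ≈ 11.066 (9× faster decay)
As t → ∞, higher modes decay exponentially faster. The n=1 mode dominates: θ ~ c₁ sin(πx/3.47) e^{-λ₁t}.
Decay rate: λ₁ = 1.5π²/3.47² ≈ 1.23.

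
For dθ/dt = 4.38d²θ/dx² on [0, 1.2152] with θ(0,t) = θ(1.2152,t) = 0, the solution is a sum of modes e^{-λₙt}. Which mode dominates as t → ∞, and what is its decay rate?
Eigenvalues: λₙ = 4.38n²π²/1.2152².
First three modes:
  n=1: λ₁ = 4.38π²/1.2152² ≈ 29.274
  n=2: λ₂ = 17.52π²/1.2152² ≈ 117.095 (4× faster decay)
  n=3: λ₃ = 39.42π²/1.2152² ≈ 263.464 (9× faster decay)
As t → ∞, higher modes decay exponentially faster. The n=1 mode dominates: θ ~ c₁ sin(πx/1.2152) e^{-λ₁t}.
Decay rate: λ₁ = 4.38π²/1.2152² ≈ 29.274.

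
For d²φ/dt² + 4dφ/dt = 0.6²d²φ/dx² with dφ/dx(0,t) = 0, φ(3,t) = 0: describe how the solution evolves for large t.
φ → 0. Damping (γ=4) dissipates energy; oscillations decay exponentially.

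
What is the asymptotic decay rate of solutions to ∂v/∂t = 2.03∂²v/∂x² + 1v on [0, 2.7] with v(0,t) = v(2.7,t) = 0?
Eigenvalues: λₙ = 2.03n²π²/2.7² - 1.
First three modes:
  n=1: λ₁ = 2.03π²/2.7² - 1 ≈ 1.748
  n=2: λ₂ = 8.12π²/2.7² - 1 ≈ 9.993
  n=3: λ₃ = 18.27π²/2.7² - 1 ≈ 23.735
Since 2.03π²/2.7² ≈ 2.748 > 1, all λₙ > 0.
The n=1 mode decays slowest → dominates as t → ∞.
Asymptotic: v ~ c₁ sin(πx/2.7) e^{-λ₁t} with decay rate λ₁ ≈ 1.748.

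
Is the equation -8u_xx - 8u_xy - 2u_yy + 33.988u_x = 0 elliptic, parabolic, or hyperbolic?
Computing B² - 4AC with A = -8, B = -8, C = -2: discriminant = 0 (zero). Answer: parabolic.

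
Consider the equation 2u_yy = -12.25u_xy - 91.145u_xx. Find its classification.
Rewriting in standard form: 91.145u_xx + 12.25u_xy + 2u_yy = 0. Elliptic. (A = 91.145, B = 12.25, C = 2 gives B² - 4AC = -579.0975.)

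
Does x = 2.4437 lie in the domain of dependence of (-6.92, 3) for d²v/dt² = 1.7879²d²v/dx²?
No. The domain of dependence is [-12.2837, -1.5563], and 2.4437 is outside this interval.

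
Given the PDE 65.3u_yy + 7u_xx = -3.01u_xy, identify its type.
Rewriting in standard form: 7u_xx + 3.01u_xy + 65.3u_yy = 0. The second-order coefficients are A = 7, B = 3.01, C = 65.3. Since B² - 4AC = -1819.3399 < 0, this is an elliptic PDE.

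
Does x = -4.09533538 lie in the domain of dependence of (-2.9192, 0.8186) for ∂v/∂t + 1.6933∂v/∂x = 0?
No. Only data at x = -4.30533538 affects (-2.9192, 0.8186). Advection has one-way propagation along characteristics.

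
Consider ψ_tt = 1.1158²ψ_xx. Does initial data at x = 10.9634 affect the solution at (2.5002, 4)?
No. The domain of dependence is [-1.963, 6.9634], and 10.9634 is outside this interval.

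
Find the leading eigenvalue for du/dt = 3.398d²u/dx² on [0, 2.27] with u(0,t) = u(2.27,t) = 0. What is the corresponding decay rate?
Eigenvalues: λₙ = 3.398n²π²/2.27².
First three modes:
  n=1: λ₁ = 3.398π²/2.27² ≈ 6.508
  n=2: λ₂ = 13.592π²/2.27² ≈ 26.033 (4× faster decay)
  n=3: λ₃ = 30.582π²/2.27² ≈ 58.575 (9× faster decay)
As t → ∞, higher modes decay exponentially faster. The n=1 mode dominates: u ~ c₁ sin(πx/2.27) e^{-λ₁t}.
Decay rate: λ₁ = 3.398π²/2.27² ≈ 6.508.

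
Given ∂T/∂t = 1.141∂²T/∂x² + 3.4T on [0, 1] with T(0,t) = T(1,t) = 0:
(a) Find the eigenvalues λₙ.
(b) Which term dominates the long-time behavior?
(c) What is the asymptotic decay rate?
Eigenvalues: λₙ = 1.141n²π²/1² - 3.4.
First three modes:
  n=1: λ₁ = 1.141π² - 3.4 ≈ 7.861
  n=2: λ₂ = 4.564π² - 3.4 ≈ 41.645
  n=3: λ₃ = 10.269π² - 3.4 ≈ 97.951
Since 1.141π² ≈ 11.261 > 3.4, all λₙ > 0.
The n=1 mode decays slowest → dominates as t → ∞.
Asymptotic: T ~ c₁ sin(πx/1) e^{-λ₁t} with decay rate λ₁ ≈ 7.861.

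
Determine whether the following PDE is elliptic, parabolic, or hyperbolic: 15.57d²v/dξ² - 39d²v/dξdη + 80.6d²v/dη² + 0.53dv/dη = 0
Coefficients: A = 15.57, B = -39, C = 80.6. B² - 4AC = -3498.768, which is negative, so the equation is elliptic.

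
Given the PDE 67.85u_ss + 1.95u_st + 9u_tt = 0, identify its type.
The second-order coefficients are A = 67.85, B = 1.95, C = 9. Since B² - 4AC = -2438.7975 < 0, this is an elliptic PDE.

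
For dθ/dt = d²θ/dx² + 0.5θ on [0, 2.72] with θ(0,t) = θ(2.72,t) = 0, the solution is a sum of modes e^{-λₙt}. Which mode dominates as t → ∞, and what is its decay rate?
Eigenvalues: λₙ = n²π²/2.72² - 0.5.
First three modes:
  n=1: λ₁ = π²/2.72² - 0.5 ≈ 0.834
  n=2: λ₂ = 4π²/2.72² - 0.5 ≈ 4.836
  n=3: λ₃ = 9π²/2.72² - 0.5 ≈ 11.506
Since π²/2.72² ≈ 1.334 > 0.5, all λₙ > 0.
The n=1 mode decays slowest → dominates as t → ∞.
Asymptotic: θ ~ c₁ sin(πx/2.72) e^{-λ₁t} with decay rate λ₁ ≈ 0.834.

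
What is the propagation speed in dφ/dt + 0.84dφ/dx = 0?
Speed = 0.84. Information travels along x - 0.84t = const (rightward).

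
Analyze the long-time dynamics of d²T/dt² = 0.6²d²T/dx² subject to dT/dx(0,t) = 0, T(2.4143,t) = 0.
Long-time behavior: T oscillates (no decay). Energy is conserved; the solution oscillates indefinitely as standing waves.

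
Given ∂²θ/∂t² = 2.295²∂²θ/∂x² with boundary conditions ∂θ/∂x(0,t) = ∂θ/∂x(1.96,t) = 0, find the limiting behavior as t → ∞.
θ oscillates about a mean that drifts linearly in t (generically unbounded; no decay). There is no damping, so the nonconstant modes persist as standing waves (energy conserved, no decay). But with Neumann conditions at both ends the constant mode has eigenvalue 0: the spatial mean M(t) of θ satisfies M'' = 0, so M(t) = M(0) + M'(0)·t. Unless the initial velocity has zero mean (∫θ_t(x,0)dx = 0), the solution grows linearly in t (unbounded, though not exponentially); if it does have zero mean, the solution stays bounded and simply oscillates.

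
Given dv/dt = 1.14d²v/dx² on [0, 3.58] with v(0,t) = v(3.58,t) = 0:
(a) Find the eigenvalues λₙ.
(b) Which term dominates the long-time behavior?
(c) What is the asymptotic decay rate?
Eigenvalues: λₙ = 1.14n²π²/3.58².
First three modes:
  n=1: λ₁ = 1.14π²/3.58² ≈ 0.878
  n=2: λ₂ = 4.56π²/3.58² ≈ 3.512 (4× faster decay)
  n=3: λ₃ = 10.26π²/3.58² ≈ 7.901 (9× faster decay)
As t → ∞, higher modes decay exponentially faster. The n=1 mode dominates: v ~ c₁ sin(πx/3.58) e^{-λ₁t}.
Decay rate: λ₁ = 1.14π²/3.58² ≈ 0.878.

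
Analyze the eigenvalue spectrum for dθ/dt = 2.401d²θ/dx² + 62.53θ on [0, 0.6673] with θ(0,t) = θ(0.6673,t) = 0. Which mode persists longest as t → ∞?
Eigenvalues: λₙ = 2.401n²π²/0.6673² - 62.53.
First three modes:
  n=1: λ₁ = 2.401π²/0.6673² - 62.53 ≈ -9.313
  n=2: λ₂ = 9.604π²/0.6673² - 62.53 ≈ 150.338
  n=3: λ₃ = 21.609π²/0.6673² - 62.53 ≈ 416.422
Since 2.401π²/0.6673² ≈ 53.217 < 62.53, λ₁ < 0.
The n=1 mode grows fastest (−λₙ is largest for n=1) → dominates.
Asymptotic: θ ~ c₁ sin(πx/0.6673) e^{9.313t} (exponential growth at rate −λ₁ ≈ 9.313).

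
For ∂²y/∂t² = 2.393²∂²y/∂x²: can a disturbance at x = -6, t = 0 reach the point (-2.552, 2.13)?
Yes. The domain of dependence is [-7.64909, 2.54509], and -6 ∈ [-7.64909, 2.54509].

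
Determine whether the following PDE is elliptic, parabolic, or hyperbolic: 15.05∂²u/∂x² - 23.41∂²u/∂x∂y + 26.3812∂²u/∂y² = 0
Coefficients: A = 15.05, B = -23.41, C = 26.3812. B² - 4AC = -1040.12014, which is negative, so the equation is elliptic.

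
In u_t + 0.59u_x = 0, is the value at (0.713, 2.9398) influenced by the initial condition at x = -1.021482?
Yes. The characteristic through (0.713, 2.9398) passes through x = -1.021482.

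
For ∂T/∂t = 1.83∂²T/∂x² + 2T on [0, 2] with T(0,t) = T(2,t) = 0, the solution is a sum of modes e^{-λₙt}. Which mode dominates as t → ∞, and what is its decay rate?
Eigenvalues: λₙ = 1.83n²π²/2² - 2.
First three modes:
  n=1: λ₁ = 1.83π²/2² - 2 ≈ 2.515
  n=2: λ₂ = 7.32π²/2² - 2 ≈ 16.061
  n=3: λ₃ = 16.47π²/2² - 2 ≈ 38.638
Since 1.83π²/2² ≈ 4.515 > 2, all λₙ > 0.
The n=1 mode decays slowest → dominates as t → ∞.
Asymptotic: T ~ c₁ sin(πx/2) e^{-λ₁t} with decay rate λ₁ ≈ 2.515.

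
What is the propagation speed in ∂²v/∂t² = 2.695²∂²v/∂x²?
Speed = 2.695. Information travels along characteristics x = x₀ ± 2.695t.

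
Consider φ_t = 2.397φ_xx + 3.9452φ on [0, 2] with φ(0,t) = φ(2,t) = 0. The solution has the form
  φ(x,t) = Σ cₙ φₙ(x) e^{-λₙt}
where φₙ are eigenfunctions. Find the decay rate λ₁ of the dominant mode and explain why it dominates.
Eigenvalues: λₙ = 2.397n²π²/2² - 3.9452.
First three modes:
  n=1: λ₁ = 2.397π²/2² - 3.9452 ≈ 1.969
  n=2: λ₂ = 9.588π²/2² - 3.9452 ≈ 19.712
  n=3: λ₃ = 21.573π²/2² - 3.9452 ≈ 49.284
Since 2.397π²/2² ≈ 5.914 > 3.9452, all λₙ > 0.
The n=1 mode decays slowest → dominates as t → ∞.
Asymptotic: φ ~ c₁ sin(πx/2) e^{-λ₁t} with decay rate λ₁ ≈ 1.969.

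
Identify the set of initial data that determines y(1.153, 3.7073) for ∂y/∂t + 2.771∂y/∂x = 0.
A single point: x = -9.1199283. The characteristic through (1.153, 3.7073) is x - 2.771t = const, so x = 1.153 - 2.771·3.7073 = -9.1199283.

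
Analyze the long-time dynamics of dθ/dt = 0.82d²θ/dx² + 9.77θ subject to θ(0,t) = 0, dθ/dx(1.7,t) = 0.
Long-time behavior: θ grows unboundedly. Reaction dominates diffusion (r=9.77 > κπ²/(4L²)≈0.7); solution grows exponentially.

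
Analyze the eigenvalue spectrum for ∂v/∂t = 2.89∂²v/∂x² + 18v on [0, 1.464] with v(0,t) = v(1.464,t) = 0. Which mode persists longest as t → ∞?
Eigenvalues: λₙ = 2.89n²π²/1.464² - 18.
First three modes:
  n=1: λ₁ = 2.89π²/1.464² - 18 ≈ -4.692
  n=2: λ₂ = 11.56π²/1.464² - 18 ≈ 35.232
  n=3: λ₃ = 26.01π²/1.464² - 18 ≈ 101.773
Since 2.89π²/1.464² ≈ 13.308 < 18, λ₁ < 0.
The n=1 mode grows fastest (−λₙ is largest for n=1) → dominates.
Asymptotic: v ~ c₁ sin(πx/1.464) e^{4.692t} (exponential growth at rate −λ₁ ≈ 4.692).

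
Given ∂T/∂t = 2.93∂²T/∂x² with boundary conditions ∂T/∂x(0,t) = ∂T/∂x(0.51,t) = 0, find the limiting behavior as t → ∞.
T → constant (steady state). Heat is conserved (no flux at boundaries); solution approaches the spatial average.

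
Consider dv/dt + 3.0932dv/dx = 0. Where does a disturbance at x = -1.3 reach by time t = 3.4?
At x = 9.21688. The characteristic carries data from (-1.3, 0) to (9.21688, 3.4).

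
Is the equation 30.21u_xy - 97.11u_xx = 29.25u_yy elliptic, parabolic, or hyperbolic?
Rewriting in standard form: -97.11u_xx + 30.21u_xy - 29.25u_yy = 0. Computing B² - 4AC with A = -97.11, B = 30.21, C = -29.25: discriminant = -10449.2259 (negative). Answer: elliptic.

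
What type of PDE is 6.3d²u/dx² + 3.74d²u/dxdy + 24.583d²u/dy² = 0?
With A = 6.3, B = 3.74, C = 24.583, the discriminant is -605.504. This is an elliptic PDE.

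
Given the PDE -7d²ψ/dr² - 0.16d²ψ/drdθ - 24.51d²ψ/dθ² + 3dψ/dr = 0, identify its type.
The second-order coefficients are A = -7, B = -0.16, C = -24.51. Since B² - 4AC = -686.2544 < 0, this is an elliptic PDE.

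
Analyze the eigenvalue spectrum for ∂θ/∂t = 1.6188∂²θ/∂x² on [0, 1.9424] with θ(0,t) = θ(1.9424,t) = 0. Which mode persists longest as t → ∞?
Eigenvalues: λₙ = 1.6188n²π²/1.9424².
First three modes:
  n=1: λ₁ = 1.6188π²/1.9424² ≈ 4.235
  n=2: λ₂ = 6.4752π²/1.9424² ≈ 16.939 (4× faster decay)
  n=3: λ₃ = 14.5692π²/1.9424² ≈ 38.112 (9× faster decay)
As t → ∞, higher modes decay exponentially faster. The n=1 mode dominates: θ ~ c₁ sin(πx/1.9424) e^{-λ₁t}.
Decay rate: λ₁ = 1.6188π²/1.9424² ≈ 4.235.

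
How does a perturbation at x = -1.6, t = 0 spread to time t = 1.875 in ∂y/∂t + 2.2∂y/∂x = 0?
At x = 2.525. The characteristic carries data from (-1.6, 0) to (2.525, 1.875).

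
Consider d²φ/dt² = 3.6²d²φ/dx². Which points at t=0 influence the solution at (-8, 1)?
Domain of dependence: [-11.6, -4.4]. Signals travel at speed 3.6, so data within |x - -8| ≤ 3.6·1 = 3.6 can reach the point.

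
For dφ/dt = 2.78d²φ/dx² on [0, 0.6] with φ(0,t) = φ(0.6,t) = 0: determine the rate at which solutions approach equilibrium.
Eigenvalues: λₙ = 2.78n²π²/0.6².
First three modes:
  n=1: λ₁ = 2.78π²/0.6² ≈ 76.215
  n=2: λ₂ = 11.12π²/0.6² ≈ 304.861 (4× faster decay)
  n=3: λ₃ = 25.02π²/0.6² ≈ 685.938 (9× faster decay)
As t → ∞, higher modes decay exponentially faster. The n=1 mode dominates: φ ~ c₁ sin(πx/0.6) e^{-λ₁t}.
Decay rate: λ₁ = 2.78π²/0.6² ≈ 76.215.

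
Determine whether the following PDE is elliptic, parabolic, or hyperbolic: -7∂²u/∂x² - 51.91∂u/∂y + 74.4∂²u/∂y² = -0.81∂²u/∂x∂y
Rewriting in standard form: -7∂²u/∂x² + 0.81∂²u/∂x∂y + 74.4∂²u/∂y² - 51.91∂u/∂y = 0. Coefficients: A = -7, B = 0.81, C = 74.4. B² - 4AC = 2083.8561, which is positive, so the equation is hyperbolic.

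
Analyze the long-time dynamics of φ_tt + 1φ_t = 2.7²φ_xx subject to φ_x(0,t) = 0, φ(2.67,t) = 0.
Long-time behavior: φ → 0. Damping (γ=1) dissipates energy; oscillations decay exponentially.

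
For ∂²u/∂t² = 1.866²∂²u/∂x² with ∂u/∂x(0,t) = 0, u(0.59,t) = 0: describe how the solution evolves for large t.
u oscillates (no decay). Energy is conserved; the solution oscillates indefinitely as standing waves.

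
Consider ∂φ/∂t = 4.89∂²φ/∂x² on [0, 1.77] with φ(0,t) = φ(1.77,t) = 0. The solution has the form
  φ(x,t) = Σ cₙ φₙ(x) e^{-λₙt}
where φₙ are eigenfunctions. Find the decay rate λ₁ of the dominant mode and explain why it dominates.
Eigenvalues: λₙ = 4.89n²π²/1.77².
First three modes:
  n=1: λ₁ = 4.89π²/1.77² ≈ 15.405
  n=2: λ₂ = 19.56π²/1.77² ≈ 61.62 (4× faster decay)
  n=3: λ₃ = 44.01π²/1.77² ≈ 138.645 (9× faster decay)
As t → ∞, higher modes decay exponentially faster. The n=1 mode dominates: φ ~ c₁ sin(πx/1.77) e^{-λ₁t}.
Decay rate: λ₁ = 4.89π²/1.77² ≈ 15.405.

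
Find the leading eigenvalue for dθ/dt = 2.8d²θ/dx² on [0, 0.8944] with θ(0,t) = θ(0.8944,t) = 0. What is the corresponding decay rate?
Eigenvalues: λₙ = 2.8n²π²/0.8944².
First three modes:
  n=1: λ₁ = 2.8π²/0.8944² ≈ 34.546
  n=2: λ₂ = 11.2π²/0.8944² ≈ 138.183 (4× faster decay)
  n=3: λ₃ = 25.2π²/0.8944² ≈ 310.911 (9× faster decay)
As t → ∞, higher modes decay exponentially faster. The n=1 mode dominates: θ ~ c₁ sin(πx/0.8944) e^{-λ₁t}.
Decay rate: λ₁ = 2.8π²/0.8944² ≈ 34.546.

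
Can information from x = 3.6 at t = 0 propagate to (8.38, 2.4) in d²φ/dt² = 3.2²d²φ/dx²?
Yes. The domain of dependence is [0.7, 16.06], and 3.6 ∈ [0.7, 16.06].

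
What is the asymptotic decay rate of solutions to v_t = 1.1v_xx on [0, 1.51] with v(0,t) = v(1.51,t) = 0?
Eigenvalues: λₙ = 1.1n²π²/1.51².
First three modes:
  n=1: λ₁ = 1.1π²/1.51² ≈ 4.761
  n=2: λ₂ = 4.4π²/1.51² ≈ 19.046 (4× faster decay)
  n=3: λ₃ = 9.9π²/1.51² ≈ 42.853 (9× faster decay)
As t → ∞, higher modes decay exponentially faster. The n=1 mode dominates: v ~ c₁ sin(πx/1.51) e^{-λ₁t}.
Decay rate: λ₁ = 1.1π²/1.51² ≈ 4.761.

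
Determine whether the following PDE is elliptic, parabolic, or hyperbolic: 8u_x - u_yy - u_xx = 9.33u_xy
Rewriting in standard form: -u_xx - 9.33u_xy - u_yy + 8u_x = 0. Coefficients: A = -1, B = -9.33, C = -1. B² - 4AC = 83.0489, which is positive, so the equation is hyperbolic.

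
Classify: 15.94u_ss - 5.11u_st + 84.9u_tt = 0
Elliptic (discriminant = -5387.1119).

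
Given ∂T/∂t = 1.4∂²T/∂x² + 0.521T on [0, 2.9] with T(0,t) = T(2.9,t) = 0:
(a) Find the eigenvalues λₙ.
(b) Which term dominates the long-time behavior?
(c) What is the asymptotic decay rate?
Eigenvalues: λₙ = 1.4n²π²/2.9² - 0.521.
First three modes:
  n=1: λ₁ = 1.4π²/2.9² - 0.521 ≈ 1.122
  n=2: λ₂ = 5.6π²/2.9² - 0.521 ≈ 6.051
  n=3: λ₃ = 12.6π²/2.9² - 0.521 ≈ 14.266
Since 1.4π²/2.9² ≈ 1.643 > 0.521, all λₙ > 0.
The n=1 mode decays slowest → dominates as t → ∞.
Asymptotic: T ~ c₁ sin(πx/2.9) e^{-λ₁t} with decay rate λ₁ ≈ 1.122.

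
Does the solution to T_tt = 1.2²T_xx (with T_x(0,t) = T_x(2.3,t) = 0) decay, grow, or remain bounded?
T oscillates about a mean that drifts linearly in t (generically unbounded; no decay). There is no damping, so the nonconstant modes persist as standing waves (energy conserved, no decay). But with Neumann conditions at both ends the constant mode has eigenvalue 0: the spatial mean M(t) of T satisfies M'' = 0, so M(t) = M(0) + M'(0)·t. Unless the initial velocity has zero mean (∫T_t(x,0)dx = 0), the solution grows linearly in t (unbounded, though not exponentially); if it does have zero mean, the solution stays bounded and simply oscillates.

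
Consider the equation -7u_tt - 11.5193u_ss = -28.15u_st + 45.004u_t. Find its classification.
Rewriting in standard form: -11.5193u_ss + 28.15u_st - 7u_tt - 45.004u_t = 0. Hyperbolic. (A = -11.5193, B = 28.15, C = -7 gives B² - 4AC = 469.8821.)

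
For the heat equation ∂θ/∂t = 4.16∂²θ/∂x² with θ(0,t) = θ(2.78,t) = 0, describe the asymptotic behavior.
θ → 0. Heat diffuses out through both boundaries.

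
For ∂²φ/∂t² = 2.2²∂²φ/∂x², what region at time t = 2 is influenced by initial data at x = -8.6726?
Domain of influence: [-13.0726, -4.2726]. Data at x = -8.6726 spreads outward at speed 2.2.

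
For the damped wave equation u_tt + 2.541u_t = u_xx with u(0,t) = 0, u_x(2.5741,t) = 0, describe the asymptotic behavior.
u → 0. Damping (γ=2.541) dissipates energy; oscillations decay exponentially.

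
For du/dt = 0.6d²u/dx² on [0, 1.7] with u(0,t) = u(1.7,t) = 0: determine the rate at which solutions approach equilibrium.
Eigenvalues: λₙ = 0.6n²π²/1.7².
First three modes:
  n=1: λ₁ = 0.6π²/1.7² ≈ 2.049
  n=2: λ₂ = 2.4π²/1.7² ≈ 8.196 (4× faster decay)
  n=3: λ₃ = 5.4π²/1.7² ≈ 18.441 (9× faster decay)
As t → ∞, higher modes decay exponentially faster. The n=1 mode dominates: u ~ c₁ sin(πx/1.7) e^{-λ₁t}.
Decay rate: λ₁ = 0.6π²/1.7² ≈ 2.049.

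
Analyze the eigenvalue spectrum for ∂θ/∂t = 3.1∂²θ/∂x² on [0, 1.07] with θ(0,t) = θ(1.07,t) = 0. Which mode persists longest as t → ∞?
Eigenvalues: λₙ = 3.1n²π²/1.07².
First three modes:
  n=1: λ₁ = 3.1π²/1.07² ≈ 26.724
  n=2: λ₂ = 12.4π²/1.07² ≈ 106.894 (4× faster decay)
  n=3: λ₃ = 27.9π²/1.07² ≈ 240.512 (9× faster decay)
As t → ∞, higher modes decay exponentially faster. The n=1 mode dominates: θ ~ c₁ sin(πx/1.07) e^{-λ₁t}.
Decay rate: λ₁ = 3.1π²/1.07² ≈ 26.724.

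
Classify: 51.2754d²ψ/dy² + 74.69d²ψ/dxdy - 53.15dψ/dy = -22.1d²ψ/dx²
Rewriting in standard form: 22.1d²ψ/dx² + 74.69d²ψ/dxdy + 51.2754d²ψ/dy² - 53.15dψ/dy = 0. Hyperbolic (discriminant = 1045.85074).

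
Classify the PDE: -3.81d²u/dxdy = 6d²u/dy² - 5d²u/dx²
Rewriting in standard form: 5d²u/dx² - 3.81d²u/dxdy - 6d²u/dy² = 0. A = 5, B = -3.81, C = -6. Discriminant B² - 4AC = 134.5161. Since 134.5161 > 0, hyperbolic.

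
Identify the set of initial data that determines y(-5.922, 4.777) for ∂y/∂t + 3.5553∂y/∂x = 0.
A single point: x = -22.9056681. The characteristic through (-5.922, 4.777) is x - 3.5553t = const, so x = -5.922 - 3.5553·4.777 = -22.9056681.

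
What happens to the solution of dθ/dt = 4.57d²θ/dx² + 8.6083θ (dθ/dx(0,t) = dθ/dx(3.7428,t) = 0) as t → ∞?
θ grows unboundedly. With Neumann BCs the constant mode has diffusion eigenvalue 0, so any r > 0 makes it grow like e^(8.6083t); solution grows exponentially.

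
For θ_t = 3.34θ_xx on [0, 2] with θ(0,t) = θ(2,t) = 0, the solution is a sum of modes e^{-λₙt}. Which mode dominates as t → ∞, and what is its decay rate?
Eigenvalues: λₙ = 3.34n²π²/2².
First three modes:
  n=1: λ₁ = 3.34π²/2² ≈ 8.241
  n=2: λ₂ = 13.36π²/2² ≈ 32.964 (4× faster decay)
  n=3: λ₃ = 30.06π²/2² ≈ 74.17 (9× faster decay)
As t → ∞, higher modes decay exponentially faster. The n=1 mode dominates: θ ~ c₁ sin(πx/2) e^{-λ₁t}.
Decay rate: λ₁ = 3.34π²/2² ≈ 8.241.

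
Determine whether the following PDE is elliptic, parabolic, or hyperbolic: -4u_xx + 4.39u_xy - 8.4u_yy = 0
Coefficients: A = -4, B = 4.39, C = -8.4. B² - 4AC = -115.1279, which is negative, so the equation is elliptic.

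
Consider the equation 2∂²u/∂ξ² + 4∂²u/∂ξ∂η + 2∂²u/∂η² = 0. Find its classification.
Parabolic. (A = 2, B = 4, C = 2 gives B² - 4AC = 0.)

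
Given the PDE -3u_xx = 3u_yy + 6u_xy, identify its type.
Rewriting in standard form: -3u_xx - 6u_xy - 3u_yy = 0. The second-order coefficients are A = -3, B = -6, C = -3. Since B² - 4AC = 0 = 0, this is a parabolic PDE.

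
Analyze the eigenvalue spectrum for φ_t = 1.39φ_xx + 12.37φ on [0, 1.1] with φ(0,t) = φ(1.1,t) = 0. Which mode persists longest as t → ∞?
Eigenvalues: λₙ = 1.39n²π²/1.1² - 12.37.
First three modes:
  n=1: λ₁ = 1.39π²/1.1² - 12.37 ≈ -1.032
  n=2: λ₂ = 5.56π²/1.1² - 12.37 ≈ 32.981
  n=3: λ₃ = 12.51π²/1.1² - 12.37 ≈ 89.67
Since 1.39π²/1.1² ≈ 11.338 < 12.37, λ₁ < 0.
The n=1 mode grows fastest (−λₙ is largest for n=1) → dominates.
Asymptotic: φ ~ c₁ sin(πx/1.1) e^{1.032t} (exponential growth at rate −λ₁ ≈ 1.032).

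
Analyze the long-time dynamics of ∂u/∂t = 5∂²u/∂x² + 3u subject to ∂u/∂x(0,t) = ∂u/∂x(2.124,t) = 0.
Long-time behavior: u grows unboundedly. With Neumann BCs the constant mode has diffusion eigenvalue 0, so any r > 0 makes it grow like e^(3t); solution grows exponentially.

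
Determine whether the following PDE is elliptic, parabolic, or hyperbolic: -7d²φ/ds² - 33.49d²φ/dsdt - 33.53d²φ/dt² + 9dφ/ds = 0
Coefficients: A = -7, B = -33.49, C = -33.53. B² - 4AC = 182.7401, which is positive, so the equation is hyperbolic.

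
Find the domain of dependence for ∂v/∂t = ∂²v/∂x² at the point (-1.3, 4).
The entire real line. The heat equation has infinite propagation speed: any initial disturbance instantly affects all points (though exponentially small far away).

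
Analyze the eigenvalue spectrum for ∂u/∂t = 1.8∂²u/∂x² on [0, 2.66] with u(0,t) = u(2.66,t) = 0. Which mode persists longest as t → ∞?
Eigenvalues: λₙ = 1.8n²π²/2.66².
First three modes:
  n=1: λ₁ = 1.8π²/2.66² ≈ 2.511
  n=2: λ₂ = 7.2π²/2.66² ≈ 10.043 (4× faster decay)
  n=3: λ₃ = 16.2π²/2.66² ≈ 22.597 (9× faster decay)
As t → ∞, higher modes decay exponentially faster. The n=1 mode dominates: u ~ c₁ sin(πx/2.66) e^{-λ₁t}.
Decay rate: λ₁ = 1.8π²/2.66² ≈ 2.511.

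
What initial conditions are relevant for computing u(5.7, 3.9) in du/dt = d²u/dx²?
The entire real line. The heat equation has infinite propagation speed: any initial disturbance instantly affects all points (though exponentially small far away).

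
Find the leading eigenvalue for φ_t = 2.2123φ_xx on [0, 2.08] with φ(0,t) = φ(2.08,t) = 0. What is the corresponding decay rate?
Eigenvalues: λₙ = 2.2123n²π²/2.08².
First three modes:
  n=1: λ₁ = 2.2123π²/2.08² ≈ 5.047
  n=2: λ₂ = 8.8492π²/2.08² ≈ 20.187 (4× faster decay)
  n=3: λ₃ = 19.9107π²/2.08² ≈ 45.421 (9× faster decay)
As t → ∞, higher modes decay exponentially faster. The n=1 mode dominates: φ ~ c₁ sin(πx/2.08) e^{-λ₁t}.
Decay rate: λ₁ = 2.2123π²/2.08² ≈ 5.047.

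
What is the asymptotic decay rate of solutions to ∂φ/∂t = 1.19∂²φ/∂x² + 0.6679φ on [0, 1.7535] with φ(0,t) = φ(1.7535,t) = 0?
Eigenvalues: λₙ = 1.19n²π²/1.7535² - 0.6679.
First three modes:
  n=1: λ₁ = 1.19π²/1.7535² - 0.6679 ≈ 3.152
  n=2: λ₂ = 4.76π²/1.7535² - 0.6679 ≈ 14.611
  n=3: λ₃ = 10.71π²/1.7535² - 0.6679 ≈ 33.71
Since 1.19π²/1.7535² ≈ 3.82 > 0.6679, all λₙ > 0.
The n=1 mode decays slowest → dominates as t → ∞.
Asymptotic: φ ~ c₁ sin(πx/1.7535) e^{-λ₁t} with decay rate λ₁ ≈ 3.152.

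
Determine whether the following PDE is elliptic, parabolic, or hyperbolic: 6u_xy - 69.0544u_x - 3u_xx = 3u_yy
Rewriting in standard form: -3u_xx + 6u_xy - 3u_yy - 69.0544u_x = 0. Coefficients: A = -3, B = 6, C = -3. B² - 4AC = 0, which is zero, so the equation is parabolic.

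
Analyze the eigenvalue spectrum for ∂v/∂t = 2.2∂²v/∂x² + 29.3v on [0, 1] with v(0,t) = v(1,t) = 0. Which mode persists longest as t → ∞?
Eigenvalues: λₙ = 2.2n²π²/1² - 29.3.
First three modes:
  n=1: λ₁ = 2.2π² - 29.3 ≈ -7.587
  n=2: λ₂ = 8.8π² - 29.3 ≈ 57.553
  n=3: λ₃ = 19.8π² - 29.3 ≈ 166.118
Since 2.2π² ≈ 21.713 < 29.3, λ₁ < 0.
The n=1 mode grows fastest (−λₙ is largest for n=1) → dominates.
Asymptotic: v ~ c₁ sin(πx/1) e^{7.587t} (exponential growth at rate −λ₁ ≈ 7.587).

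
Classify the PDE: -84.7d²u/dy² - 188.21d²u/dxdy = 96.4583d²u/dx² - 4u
Rewriting in standard form: -96.4583d²u/dx² - 188.21d²u/dxdy - 84.7d²u/dy² + 4u = 0. A = -96.4583, B = -188.21, C = -84.7. Discriminant B² - 4AC = 2742.93206. Since 2742.93206 > 0, hyperbolic.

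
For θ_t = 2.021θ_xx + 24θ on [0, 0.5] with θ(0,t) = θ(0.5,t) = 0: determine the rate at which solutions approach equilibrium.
Eigenvalues: λₙ = 2.021n²π²/0.5² - 24.
First three modes:
  n=1: λ₁ = 2.021π²/0.5² - 24 ≈ 55.786
  n=2: λ₂ = 8.084π²/0.5² - 24 ≈ 295.144
  n=3: λ₃ = 18.189π²/0.5² - 24 ≈ 694.073
Since 2.021π²/0.5² ≈ 79.786 > 24, all λₙ > 0.
The n=1 mode decays slowest → dominates as t → ∞.
Asymptotic: θ ~ c₁ sin(πx/0.5) e^{-λ₁t} with decay rate λ₁ ≈ 55.786.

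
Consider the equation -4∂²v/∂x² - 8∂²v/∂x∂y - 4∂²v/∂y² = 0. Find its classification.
Parabolic. (A = -4, B = -8, C = -4 gives B² - 4AC = 0.)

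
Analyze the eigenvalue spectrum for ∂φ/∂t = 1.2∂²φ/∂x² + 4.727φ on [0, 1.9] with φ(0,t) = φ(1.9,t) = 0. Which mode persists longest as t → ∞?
Eigenvalues: λₙ = 1.2n²π²/1.9² - 4.727.
First three modes:
  n=1: λ₁ = 1.2π²/1.9² - 4.727 ≈ -1.446
  n=2: λ₂ = 4.8π²/1.9² - 4.727 ≈ 8.396
  n=3: λ₃ = 10.8π²/1.9² - 4.727 ≈ 24.8
Since 1.2π²/1.9² ≈ 3.281 < 4.727, λ₁ < 0.
The n=1 mode grows fastest (−λₙ is largest for n=1) → dominates.
Asymptotic: φ ~ c₁ sin(πx/1.9) e^{1.446t} (exponential growth at rate −λ₁ ≈ 1.446).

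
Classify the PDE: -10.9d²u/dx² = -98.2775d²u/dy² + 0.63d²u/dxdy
Rewriting in standard form: -10.9d²u/dx² - 0.63d²u/dxdy + 98.2775d²u/dy² = 0. A = -10.9, B = -0.63, C = 98.2775. Discriminant B² - 4AC = 4285.2959. Since 4285.2959 > 0, hyperbolic.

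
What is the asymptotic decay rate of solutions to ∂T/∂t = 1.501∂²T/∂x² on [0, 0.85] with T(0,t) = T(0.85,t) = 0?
Eigenvalues: λₙ = 1.501n²π²/0.85².
First three modes:
  n=1: λ₁ = 1.501π²/0.85² ≈ 20.504
  n=2: λ₂ = 6.004π²/0.85² ≈ 82.017 (4× faster decay)
  n=3: λ₃ = 13.509π²/0.85² ≈ 184.538 (9× faster decay)
As t → ∞, higher modes decay exponentially faster. The n=1 mode dominates: T ~ c₁ sin(πx/0.85) e^{-λ₁t}.
Decay rate: λ₁ = 1.501π²/0.85² ≈ 20.504.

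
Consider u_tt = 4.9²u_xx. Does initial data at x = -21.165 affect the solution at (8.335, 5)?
No. The domain of dependence is [-16.165, 32.835], and -21.165 is outside this interval.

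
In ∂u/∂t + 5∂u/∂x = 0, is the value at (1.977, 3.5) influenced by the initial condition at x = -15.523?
Yes. The characteristic through (1.977, 3.5) passes through x = -15.523.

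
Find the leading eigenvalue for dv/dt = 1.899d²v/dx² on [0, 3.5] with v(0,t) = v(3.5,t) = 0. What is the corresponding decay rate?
Eigenvalues: λₙ = 1.899n²π²/3.5².
First three modes:
  n=1: λ₁ = 1.899π²/3.5² ≈ 1.53
  n=2: λ₂ = 7.596π²/3.5² ≈ 6.12 (4× faster decay)
  n=3: λ₃ = 17.091π²/3.5² ≈ 13.77 (9× faster decay)
As t → ∞, higher modes decay exponentially faster. The n=1 mode dominates: v ~ c₁ sin(πx/3.5) e^{-λ₁t}.
Decay rate: λ₁ = 1.899π²/3.5² ≈ 1.53.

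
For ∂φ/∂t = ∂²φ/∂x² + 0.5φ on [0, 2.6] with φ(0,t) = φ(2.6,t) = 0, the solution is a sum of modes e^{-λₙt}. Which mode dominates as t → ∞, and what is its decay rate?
Eigenvalues: λₙ = n²π²/2.6² - 0.5.
First three modes:
  n=1: λ₁ = π²/2.6² - 0.5 ≈ 0.96
  n=2: λ₂ = 4π²/2.6² - 0.5 ≈ 5.34
  n=3: λ₃ = 9π²/2.6² - 0.5 ≈ 12.64
Since π²/2.6² ≈ 1.46 > 0.5, all λₙ > 0.
The n=1 mode decays slowest → dominates as t → ∞.
Asymptotic: φ ~ c₁ sin(πx/2.6) e^{-λ₁t} with decay rate λ₁ ≈ 0.96.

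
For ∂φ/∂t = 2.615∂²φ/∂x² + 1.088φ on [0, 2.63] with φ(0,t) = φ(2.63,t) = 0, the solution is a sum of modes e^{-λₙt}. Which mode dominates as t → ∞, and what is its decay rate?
Eigenvalues: λₙ = 2.615n²π²/2.63² - 1.088.
First three modes:
  n=1: λ₁ = 2.615π²/2.63² - 1.088 ≈ 2.643
  n=2: λ₂ = 10.46π²/2.63² - 1.088 ≈ 13.837
  n=3: λ₃ = 23.535π²/2.63² - 1.088 ≈ 32.494
Since 2.615π²/2.63² ≈ 3.731 > 1.088, all λₙ > 0.
The n=1 mode decays slowest → dominates as t → ∞.
Asymptotic: φ ~ c₁ sin(πx/2.63) e^{-λ₁t} with decay rate λ₁ ≈ 2.643.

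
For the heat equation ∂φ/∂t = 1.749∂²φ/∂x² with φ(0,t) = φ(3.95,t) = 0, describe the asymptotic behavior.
φ → 0. Heat diffuses out through both boundaries.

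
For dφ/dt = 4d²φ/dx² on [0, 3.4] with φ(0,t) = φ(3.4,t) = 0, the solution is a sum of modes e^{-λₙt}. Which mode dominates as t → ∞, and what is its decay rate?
Eigenvalues: λₙ = 4n²π²/3.4².
First three modes:
  n=1: λ₁ = 4π²/3.4² ≈ 3.415
  n=2: λ₂ = 16π²/3.4² ≈ 13.66 (4× faster decay)
  n=3: λ₃ = 36π²/3.4² ≈ 30.736 (9× faster decay)
As t → ∞, higher modes decay exponentially faster. The n=1 mode dominates: φ ~ c₁ sin(πx/3.4) e^{-λ₁t}.
Decay rate: λ₁ = 4π²/3.4² ≈ 3.415.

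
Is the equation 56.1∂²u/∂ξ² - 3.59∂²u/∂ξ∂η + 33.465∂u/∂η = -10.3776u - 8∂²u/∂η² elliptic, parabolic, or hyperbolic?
Rewriting in standard form: 56.1∂²u/∂ξ² - 3.59∂²u/∂ξ∂η + 8∂²u/∂η² + 33.465∂u/∂η + 10.3776u = 0. Computing B² - 4AC with A = 56.1, B = -3.59, C = 8: discriminant = -1782.3119 (negative). Answer: elliptic.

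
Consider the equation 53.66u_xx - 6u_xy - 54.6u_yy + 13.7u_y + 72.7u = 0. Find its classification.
Hyperbolic. (A = 53.66, B = -6, C = -54.6 gives B² - 4AC = 11755.344.)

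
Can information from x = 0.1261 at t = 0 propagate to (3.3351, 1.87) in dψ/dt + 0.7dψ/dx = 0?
No. Only data at x = 2.0261 affects (3.3351, 1.87). Advection has one-way propagation along characteristics.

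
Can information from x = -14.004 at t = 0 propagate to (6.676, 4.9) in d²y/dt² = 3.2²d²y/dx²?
No. The domain of dependence is [-9.004, 22.356], and -14.004 is outside this interval.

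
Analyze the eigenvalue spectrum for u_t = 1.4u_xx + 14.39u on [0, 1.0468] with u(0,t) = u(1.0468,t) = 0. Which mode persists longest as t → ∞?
Eigenvalues: λₙ = 1.4n²π²/1.0468² - 14.39.
First three modes:
  n=1: λ₁ = 1.4π²/1.0468² - 14.39 ≈ -1.78
  n=2: λ₂ = 5.6π²/1.0468² - 14.39 ≈ 36.048
  n=3: λ₃ = 12.6π²/1.0468² - 14.39 ≈ 99.096
Since 1.4π²/1.0468² ≈ 12.61 < 14.39, λ₁ < 0.
The n=1 mode grows fastest (−λₙ is largest for n=1) → dominates.
Asymptotic: u ~ c₁ sin(πx/1.0468) e^{1.78t} (exponential growth at rate −λ₁ ≈ 1.78).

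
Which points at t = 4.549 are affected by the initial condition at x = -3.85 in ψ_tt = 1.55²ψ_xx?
Domain of influence: [-10.90095, 3.20095]. Data at x = -3.85 spreads outward at speed 1.55.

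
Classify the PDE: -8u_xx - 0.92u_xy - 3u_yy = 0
A = -8, B = -0.92, C = -3. Discriminant B² - 4AC = -95.1536. Since -95.1536 < 0, elliptic.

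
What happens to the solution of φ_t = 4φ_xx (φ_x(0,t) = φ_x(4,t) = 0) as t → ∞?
φ → constant (steady state). Heat is conserved (no flux at boundaries); solution approaches the spatial average.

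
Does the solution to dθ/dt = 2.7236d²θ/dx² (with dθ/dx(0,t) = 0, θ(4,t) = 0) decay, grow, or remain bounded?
θ → 0. Heat escapes through the Dirichlet boundary.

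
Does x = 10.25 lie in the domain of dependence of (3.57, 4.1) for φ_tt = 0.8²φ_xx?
No. The domain of dependence is [0.29, 6.85], and 10.25 is outside this interval.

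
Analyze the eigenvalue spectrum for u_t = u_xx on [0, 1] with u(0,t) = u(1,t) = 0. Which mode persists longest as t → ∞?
Eigenvalues: λₙ = n²π².
First three modes:
  n=1: λ₁ = π² ≈ 9.87
  n=2: λ₂ = 4π² ≈ 39.478 (4× faster decay)
  n=3: λ₃ = 9π² ≈ 88.826 (9× faster decay)
As t → ∞, higher modes decay exponentially faster. The n=1 mode dominates: u ~ c₁ sin(πx) e^{-λ₁t}.
Decay rate: λ₁ = π² ≈ 9.87.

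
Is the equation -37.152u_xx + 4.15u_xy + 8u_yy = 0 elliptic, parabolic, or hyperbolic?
Computing B² - 4AC with A = -37.152, B = 4.15, C = 8: discriminant = 1206.0865 (positive). Answer: hyperbolic.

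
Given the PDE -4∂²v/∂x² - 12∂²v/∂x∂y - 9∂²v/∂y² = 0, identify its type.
The second-order coefficients are A = -4, B = -12, C = -9. Since B² - 4AC = 0 = 0, this is a parabolic PDE.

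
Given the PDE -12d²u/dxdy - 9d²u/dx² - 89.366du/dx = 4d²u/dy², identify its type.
Rewriting in standard form: -9d²u/dx² - 12d²u/dxdy - 4d²u/dy² - 89.366du/dx = 0. The second-order coefficients are A = -9, B = -12, C = -4. Since B² - 4AC = 0 = 0, this is a parabolic PDE.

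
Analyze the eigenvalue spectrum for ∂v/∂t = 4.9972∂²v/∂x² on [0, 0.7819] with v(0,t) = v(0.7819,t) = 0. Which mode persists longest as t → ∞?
Eigenvalues: λₙ = 4.9972n²π²/0.7819².
First three modes:
  n=1: λ₁ = 4.9972π²/0.7819² ≈ 80.672
  n=2: λ₂ = 19.9888π²/0.7819² ≈ 322.689 (4× faster decay)
  n=3: λ₃ = 44.9748π²/0.7819² ≈ 726.05 (9× faster decay)
As t → ∞, higher modes decay exponentially faster. The n=1 mode dominates: v ~ c₁ sin(πx/0.7819) e^{-λ₁t}.
Decay rate: λ₁ = 4.9972π²/0.7819² ≈ 80.672.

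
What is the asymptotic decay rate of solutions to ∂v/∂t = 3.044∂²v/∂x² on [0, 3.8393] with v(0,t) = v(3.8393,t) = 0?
Eigenvalues: λₙ = 3.044n²π²/3.8393².
First three modes:
  n=1: λ₁ = 3.044π²/3.8393² ≈ 2.038
  n=2: λ₂ = 12.176π²/3.8393² ≈ 8.153 (4× faster decay)
  n=3: λ₃ = 27.396π²/3.8393² ≈ 18.344 (9× faster decay)
As t → ∞, higher modes decay exponentially faster. The n=1 mode dominates: v ~ c₁ sin(πx/3.8393) e^{-λ₁t}.
Decay rate: λ₁ = 3.044π²/3.8393² ≈ 2.038.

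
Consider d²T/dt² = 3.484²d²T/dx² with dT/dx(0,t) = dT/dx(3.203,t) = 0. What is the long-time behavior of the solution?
As t → ∞, T oscillates about a mean that drifts linearly in t (generically unbounded; no decay). There is no damping, so the nonconstant modes persist as standing waves (energy conserved, no decay). But with Neumann conditions at both ends the constant mode has eigenvalue 0: the spatial mean M(t) of T satisfies M'' = 0, so M(t) = M(0) + M'(0)·t. Unless the initial velocity has zero mean (∫T_t(x,0)dx = 0), the solution grows linearly in t (unbounded, though not exponentially); if it does have zero mean, the solution stays bounded and simply oscillates.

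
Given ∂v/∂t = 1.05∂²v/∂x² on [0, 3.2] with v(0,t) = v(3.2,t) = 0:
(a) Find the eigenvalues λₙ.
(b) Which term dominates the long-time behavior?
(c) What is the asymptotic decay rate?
Eigenvalues: λₙ = 1.05n²π²/3.2².
First three modes:
  n=1: λ₁ = 1.05π²/3.2² ≈ 1.012
  n=2: λ₂ = 4.2π²/3.2² ≈ 4.048 (4× faster decay)
  n=3: λ₃ = 9.45π²/3.2² ≈ 9.108 (9× faster decay)
As t → ∞, higher modes decay exponentially faster. The n=1 mode dominates: v ~ c₁ sin(πx/3.2) e^{-λ₁t}.
Decay rate: λ₁ = 1.05π²/3.2² ≈ 1.012.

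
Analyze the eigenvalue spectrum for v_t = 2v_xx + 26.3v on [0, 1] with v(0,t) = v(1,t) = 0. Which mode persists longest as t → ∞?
Eigenvalues: λₙ = 2n²π²/1² - 26.3.
First three modes:
  n=1: λ₁ = 2π² - 26.3 ≈ -6.561
  n=2: λ₂ = 8π² - 26.3 ≈ 52.657
  n=3: λ₃ = 18π² - 26.3 ≈ 151.353
Since 2π² ≈ 19.739 < 26.3, λ₁ < 0.
The n=1 mode grows fastest (−λₙ is largest for n=1) → dominates.
Asymptotic: v ~ c₁ sin(πx/1) e^{6.561t} (exponential growth at rate −λ₁ ≈ 6.561).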